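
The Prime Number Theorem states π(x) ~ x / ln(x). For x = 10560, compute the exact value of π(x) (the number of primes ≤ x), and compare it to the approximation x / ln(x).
π(10560) = 1289;  x/ln(x) ≈ 1139.79;  relative error ≈ 11.58%.

Directly count primes up to 10560: π(10560) = 1289. The PNT approximation gives 10560/ln(10560) ≈ 10560/9.26483 ≈ 1139.79. Relative error (π(x) − x/ln(x)) / π(x) ≈ 11.58%; the approximation is known to undercount slightly (Li(x) is a better estimate).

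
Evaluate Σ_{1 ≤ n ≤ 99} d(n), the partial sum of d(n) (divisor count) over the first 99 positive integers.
Σ_{n ≤ 99} d(n) = 473

Compute d(n) for each 1 ≤ n ≤ 99: d(1) = 1, d(2) = 2, d(3) = 2, d(4) = 3, d(5) = 2, d(6) = 4, d(7) = 2, d(8) = 4, d(9) = 3, d(10) = 4, d(11) = 2, d(12) = 6, d(13) = 2, d(14) = 4, d(15) = 4, d(16) = 5, d(17) = 2, d(18) = 6, d(19) = 2, d(20) = 6, d(21) = 4, d(22) = 4, d(23) = 2, d(24) = 8, d(25) = 3, d(26) = 4, d(27) = 4, d(28) = 6, d(29) = 2, d(30) = 8, d(31) = 2, d(32) = 6, d(33) = 4, d(34) = 4, d(35) = 4, d(36) = 9, d(37) = 2, d(38) = 4, d(39) = 4, d(40) = 8, d(41) = 2, d(42) = 8, d(43) = 2, d(44) = 6, d(45) = 6, d(46) = 4, d(47) = 2, d(48) = 10, d(49) = 3, d(50) = 6, d(51) = 4, d(52) = 6, d(53) = 2, d(54) = 8, d(55) = 4, d(56) = 8, d(57) = 4, d(58) = 4, d(59) = 2, d(60) = 12, d(61) = 2, d(62) = 4, d(63) = 6, d(64) = 7, d(65) = 4, d(66) = 8, d(67) = 2, d(68) = 6, d(69) = 4, d(70) = 8, d(71) = 2, d(72) = 12, d(73) = 2, d(74) = 4, d(75) = 6, d(76) = 6, d(77) = 4, d(78) = 8, d(79) = 2, d(80) = 10, d(81) = 5, d(82) = 4, d(83) = 2, d(84) = 12, d(85) = 4, d(86) = 4, d(87) = 4, d(88) = 8, d(89) = 2, d(90) = 12, d(91) = 4, d(92) = 6, d(93) = 4, d(94) = 4, d(95) = 4, d(96) = 12, d(97) = 2, d(98) = 6, d(99) = 6. Summing all 99 values: 473. (Dirichlet's divisor formula: Σ_{n ≤ x} d(n) = x ln(x) + (2γ − 1) x + O(√x). For x = 99, the asymptotic estimate is ≈ 470.21.)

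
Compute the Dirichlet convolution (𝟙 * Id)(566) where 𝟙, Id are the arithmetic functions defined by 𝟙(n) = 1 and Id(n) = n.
(𝟙 * Id)(566) = 852

Divisors of 566: [1, 2, 283, 566]. For each d | 566:
  d = 1: 𝟙(1) · Id(566/1) = 1 · 566 = 566
  d = 2: 𝟙(2) · Id(566/2) = 1 · 283 = 283
  d = 283: 𝟙(283) · Id(566/283) = 1 · 2 = 2
  d = 566: 𝟙(566) · Id(566/566) = 1 · 1 = 1
Summing: (𝟙 * Id)(566) = 566 + 283 + 2 + 1 = 852.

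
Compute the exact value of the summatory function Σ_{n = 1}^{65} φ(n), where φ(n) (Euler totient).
Σ_{n ≤ 65} φ(n) = 1308

Compute φ(n) for each 1 ≤ n ≤ 65: φ(1) = 1, φ(2) = 1, φ(3) = 2, φ(4) = 2, φ(5) = 4, φ(6) = 2, φ(7) = 6, φ(8) = 4, φ(9) = 6, φ(10) = 4, φ(11) = 10, φ(12) = 4, φ(13) = 12, φ(14) = 6, φ(15) = 8, φ(16) = 8, φ(17) = 16, φ(18) = 6, φ(19) = 18, φ(20) = 8, φ(21) = 12, φ(22) = 10, φ(23) = 22, φ(24) = 8, φ(25) = 20, φ(26) = 12, φ(27) = 18, φ(28) = 12, φ(29) = 28, φ(30) = 8, φ(31) = 30, φ(32) = 16, φ(33) = 20, φ(34) = 16, φ(35) = 24, φ(36) = 12, φ(37) = 36, φ(38) = 18, φ(39) = 24, φ(40) = 16, φ(41) = 40, φ(42) = 12, φ(43) = 42, φ(44) = 20, φ(45) = 24, φ(46) = 22, φ(47) = 46, φ(48) = 16, φ(49) = 42, φ(50) = 20, φ(51) = 32, φ(52) = 24, φ(53) = 52, φ(54) = 18, φ(55) = 40, φ(56) = 24, φ(57) = 36, φ(58) = 28, φ(59) = 58, φ(60) = 16, φ(61) = 60, φ(62) = 30, φ(63) = 36, φ(64) = 32, φ(65) = 48. Summing all 65 values: 1308. (Average order: Σ_{n ≤ x} φ(n) ~ (3/π²) x². For x = 65, (3/π²)·65² ≈ 1284.25.)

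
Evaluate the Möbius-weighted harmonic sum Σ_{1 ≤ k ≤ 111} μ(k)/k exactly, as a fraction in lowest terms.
Σ μ(k)/k = -678316192822146162262092815134314936522301/39962142402550705168325165981723972810713890

Values of μ(k) for 1 ≤ k ≤ 111: μ(1) = 1, μ(2) = -1, μ(3) = -1, μ(5) = -1, μ(6) = 1, μ(7) = -1, μ(10) = 1, μ(11) = -1, μ(13) = -1, μ(14) = 1, μ(15) = 1, μ(17) = -1, μ(19) = -1, μ(21) = 1, μ(22) = 1, μ(23) = -1, μ(26) = 1, μ(29) = -1, μ(30) = -1, μ(31) = -1, μ(33) = 1, μ(34) = 1, μ(35) = 1, μ(37) = -1, μ(38) = 1, μ(39) = 1, μ(41) = -1, μ(42) = -1, μ(43) = -1, μ(46) = 1, μ(47) = -1, μ(51) = 1, μ(53) = -1, μ(55) = 1, μ(57) = 1, μ(58) = 1, μ(59) = -1, μ(61) = -1, μ(62) = 1, μ(65) = 1, μ(66) = -1, μ(67) = -1, μ(69) = 1, μ(70) = -1, μ(71) = -1, μ(73) = -1, μ(74) = 1, μ(77) = 1, μ(78) = -1, μ(79) = -1, μ(82) = 1, μ(83) = -1, μ(85) = 1, μ(86) = 1, μ(87) = 1, μ(89) = -1, μ(91) = 1, μ(93) = 1, μ(94) = 1, μ(95) = 1, μ(97) = -1, μ(101) = -1, μ(102) = -1, μ(103) = -1, μ(105) = -1, μ(106) = 1, μ(107) = -1, μ(109) = -1, μ(110) = -1, μ(111) = 1, with μ = 0 on non-squarefree integers. Summing μ(k)/k for k where μ(k) ≠ 0 gives -678316192822146162262092815134314936522301/39962142402550705168325165981723972810713890 ≈ -0.0170. (PNT ⟺ this sum → 0 as n → ∞.)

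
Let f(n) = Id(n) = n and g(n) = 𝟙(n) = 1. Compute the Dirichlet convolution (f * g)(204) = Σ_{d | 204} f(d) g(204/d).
(Id * 𝟙)(204) = 504

Divisors of 204: [1, 2, 3, 4, 6, 12, 17, 34, 51, 68, 102, 204]. For each d | 204:
  d = 1: Id(1) · 𝟙(204/1) = 1 · 1 = 1
  d = 2: Id(2) · 𝟙(204/2) = 2 · 1 = 2
  d = 3: Id(3) · 𝟙(204/3) = 3 · 1 = 3
  d = 4: Id(4) · 𝟙(204/4) = 4 · 1 = 4
  d = 6: Id(6) · 𝟙(204/6) = 6 · 1 = 6
  d = 12: Id(12) · 𝟙(204/12) = 12 · 1 = 12
  d = 17: Id(17) · 𝟙(204/17) = 17 · 1 = 17
  d = 34: Id(34) · 𝟙(204/34) = 34 · 1 = 34
  d = 51: Id(51) · 𝟙(204/51) = 51 · 1 = 51
  d = 68: Id(68) · 𝟙(204/68) = 68 · 1 = 68
  d = 102: Id(102) · 𝟙(204/102) = 102 · 1 = 102
  d = 204: Id(204) · 𝟙(204/204) = 204 · 1 = 204
Summing: (Id * 𝟙)(204) = 1 + 2 + 3 + 4 + 6 + 12 + 17 + 34 + 51 + 68 + 102 + 204 = 504.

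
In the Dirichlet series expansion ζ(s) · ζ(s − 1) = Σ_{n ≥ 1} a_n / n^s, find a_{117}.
σ(117) = 182

In the product (Σ m^0/m^s)(Σ k / k^s) = Σ (Σ_{d | n} d) / n^s, the coefficient of 1/n^s is σ(n) = Σ_{d | n} d. For n = 117, divisors are [1, 3, 9, 13, 39, 117]; summing: σ(117) = 182.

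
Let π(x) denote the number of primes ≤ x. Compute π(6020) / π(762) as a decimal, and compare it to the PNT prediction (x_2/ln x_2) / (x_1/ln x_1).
π(6020)/π(762) = 785/135 ≈ 5.8148;  PNT prediction ≈ 6.0240.

π(762) = 135 and π(6020) = 785, so π(6020)/π(762) ≈ 5.8148. The PNT-predicted ratio is (6020/ln(6020)) / (762/ln(762)) ≈ 6.0240. The two agree to within a few percent, as expected.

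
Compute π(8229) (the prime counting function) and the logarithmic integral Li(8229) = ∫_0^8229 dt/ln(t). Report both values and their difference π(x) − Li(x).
π(8229) = 1031;  Li(8229) ≈ 1051.86;  π(x) − Li(x) ≈ -20.86.

Direct count of primes ≤ 8229 gives π(8229) = 1031. Numerical evaluation of the logarithmic integral gives Li(8229) ≈ 1051.86. The difference π(x) − Li(x) ≈ -20.86 is typically negative for small/moderate x (Li(x) overestimates), though Littlewood's theorem shows this sign changes infinitely often.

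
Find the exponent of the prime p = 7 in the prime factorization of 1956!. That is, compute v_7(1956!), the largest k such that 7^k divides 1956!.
v_7(1956!) = 323

Legendre's formula: v_p(n!) = Σ_{k ≥ 1} ⌊n / p^k⌋. For p = 7, n = 1956, the terms are:
  ⌊1956/7^1⌋ = ⌊1956/7⌋ = 279
  ⌊1956/7^2⌋ = ⌊1956/49⌋ = 39
  ⌊1956/7^3⌋ = ⌊1956/343⌋ = 5
(the next term ⌊1956/7^4⌋ = 0, terminating the sum). Summing: v_7(1956!) = 279 + 39 + 5 = 323.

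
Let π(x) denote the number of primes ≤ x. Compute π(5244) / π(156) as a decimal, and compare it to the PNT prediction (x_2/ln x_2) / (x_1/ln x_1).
π(5244)/π(156) = 697/36 ≈ 19.3611;  PNT prediction ≈ 19.8197.

π(156) = 36 and π(5244) = 697, so π(5244)/π(156) ≈ 19.3611. The PNT-predicted ratio is (5244/ln(5244)) / (156/ln(156)) ≈ 19.8197. The two agree to within a few percent, as expected.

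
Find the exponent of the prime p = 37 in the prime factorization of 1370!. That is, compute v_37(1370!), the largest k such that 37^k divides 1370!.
v_37(1370!) = 38

Legendre's formula: v_p(n!) = Σ_{k ≥ 1} ⌊n / p^k⌋. For p = 37, n = 1370, the terms are:
  ⌊1370/37^1⌋ = ⌊1370/37⌋ = 37
  ⌊1370/37^2⌋ = ⌊1370/1369⌋ = 1
(the next term ⌊1370/37^3⌋ = 0, terminating the sum). Summing: v_37(1370!) = 37 + 1 = 38.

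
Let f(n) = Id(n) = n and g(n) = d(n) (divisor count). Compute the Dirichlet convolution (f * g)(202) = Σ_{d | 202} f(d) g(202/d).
(Id * d)(202) = 412

Divisors of 202: [1, 2, 101, 202]. For each d | 202:
  d = 1: Id(1) · d(202/1) = 1 · 4 = 4
  d = 2: Id(2) · d(202/2) = 2 · 2 = 4
  d = 101: Id(101) · d(202/101) = 101 · 2 = 202
  d = 202: Id(202) · d(202/202) = 202 · 1 = 202
Summing: (Id * d)(202) = 4 + 4 + 202 + 202 = 412.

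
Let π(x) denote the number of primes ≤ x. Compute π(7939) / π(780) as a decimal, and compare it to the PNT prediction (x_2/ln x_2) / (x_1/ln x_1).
π(7939)/π(780) = 1003/137 ≈ 7.3212;  PNT prediction ≈ 7.5482.

π(780) = 137 and π(7939) = 1003, so π(7939)/π(780) ≈ 7.3212. The PNT-predicted ratio is (7939/ln(7939)) / (780/ln(780)) ≈ 7.5482. The two agree to within a few percent, as expected.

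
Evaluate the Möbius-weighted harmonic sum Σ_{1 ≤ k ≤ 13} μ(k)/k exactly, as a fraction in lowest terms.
Σ μ(k)/k = -2323/30030

Values of μ(k) for 1 ≤ k ≤ 13: μ(1) = 1, μ(2) = -1, μ(3) = -1, μ(5) = -1, μ(6) = 1, μ(7) = -1, μ(10) = 1, μ(11) = -1, μ(13) = -1, with μ = 0 on non-squarefree integers. Summing μ(k)/k for k where μ(k) ≠ 0 gives -2323/30030 ≈ -0.0774. (PNT ⟺ this sum → 0 as n → ∞.)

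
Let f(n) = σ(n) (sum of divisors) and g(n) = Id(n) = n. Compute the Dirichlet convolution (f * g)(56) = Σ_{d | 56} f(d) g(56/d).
(σ * Id)(56) = 735

Divisors of 56: [1, 2, 4, 7, 8, 14, 28, 56]. For each d | 56:
  d = 1: σ(1) · Id(56/1) = 1 · 56 = 56
  d = 2: σ(2) · Id(56/2) = 3 · 28 = 84
  d = 4: σ(4) · Id(56/4) = 7 · 14 = 98
  d = 7: σ(7) · Id(56/7) = 8 · 8 = 64
  d = 8: σ(8) · Id(56/8) = 15 · 7 = 105
  d = 14: σ(14) · Id(56/14) = 24 · 4 = 96
  d = 28: σ(28) · Id(56/28) = 56 · 2 = 112
  d = 56: σ(56) · Id(56/56) = 120 · 1 = 120
Summing: (σ * Id)(56) = 56 + 84 + 98 + 64 + 105 + 96 + 112 + 120 = 735.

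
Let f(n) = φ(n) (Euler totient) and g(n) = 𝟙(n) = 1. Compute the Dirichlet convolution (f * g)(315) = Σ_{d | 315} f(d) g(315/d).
(φ * 𝟙)(315) = 315

Divisors of 315: [1, 3, 5, 7, 9, 15, 21, 35, 45, 63, 105, 315]. For each d | 315:
  d = 1: φ(1) · 𝟙(315/1) = 1 · 1 = 1
  d = 3: φ(3) · 𝟙(315/3) = 2 · 1 = 2
  d = 5: φ(5) · 𝟙(315/5) = 4 · 1 = 4
  d = 7: φ(7) · 𝟙(315/7) = 6 · 1 = 6
  d = 9: φ(9) · 𝟙(315/9) = 6 · 1 = 6
  d = 15: φ(15) · 𝟙(315/15) = 8 · 1 = 8
  d = 21: φ(21) · 𝟙(315/21) = 12 · 1 = 12
  d = 35: φ(35) · 𝟙(315/35) = 24 · 1 = 24
  d = 45: φ(45) · 𝟙(315/45) = 24 · 1 = 24
  d = 63: φ(63) · 𝟙(315/63) = 36 · 1 = 36
  d = 105: φ(105) · 𝟙(315/105) = 48 · 1 = 48
  d = 315: φ(315) · 𝟙(315/315) = 144 · 1 = 144
Summing: (φ * 𝟙)(315) = 1 + 2 + 4 + 6 + 6 + 8 + 12 + 24 + 24 + 36 + 48 + 144 = 315.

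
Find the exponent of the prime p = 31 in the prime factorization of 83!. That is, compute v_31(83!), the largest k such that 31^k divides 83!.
v_31(83!) = 2

Legendre's formula: v_p(n!) = Σ_{k ≥ 1} ⌊n / p^k⌋. For p = 31, n = 83, the terms are:
  ⌊83/31^1⌋ = ⌊83/31⌋ = 2
(the next term ⌊83/31^2⌋ = 0, terminating the sum). Summing: v_31(83!) = 2 = 2.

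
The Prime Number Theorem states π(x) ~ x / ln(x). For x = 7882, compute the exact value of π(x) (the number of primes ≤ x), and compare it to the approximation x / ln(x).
π(7882) = 996;  x/ln(x) ≈ 878.48;  relative error ≈ 11.80%.

Directly count primes up to 7882: π(7882) = 996. The PNT approximation gives 7882/ln(7882) ≈ 7882/8.97234 ≈ 878.48. Relative error (π(x) − x/ln(x)) / π(x) ≈ 11.80%; the approximation is known to undercount slightly (Li(x) is a better estimate).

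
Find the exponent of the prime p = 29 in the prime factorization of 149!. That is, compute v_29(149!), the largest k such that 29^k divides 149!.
v_29(149!) = 5

Legendre's formula: v_p(n!) = Σ_{k ≥ 1} ⌊n / p^k⌋. For p = 29, n = 149, the terms are:
  ⌊149/29^1⌋ = ⌊149/29⌋ = 5
(the next term ⌊149/29^2⌋ = 0, terminating the sum). Summing: v_29(149!) = 5 = 5.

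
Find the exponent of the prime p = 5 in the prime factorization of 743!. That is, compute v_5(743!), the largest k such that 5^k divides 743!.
v_5(743!) = 183

Legendre's formula: v_p(n!) = Σ_{k ≥ 1} ⌊n / p^k⌋. For p = 5, n = 743, the terms are:
  ⌊743/5^1⌋ = ⌊743/5⌋ = 148
  ⌊743/5^2⌋ = ⌊743/25⌋ = 29
  ⌊743/5^3⌋ = ⌊743/125⌋ = 5
  ⌊743/5^4⌋ = ⌊743/625⌋ = 1
(the next term ⌊743/5^5⌋ = 0, terminating the sum). Summing: v_5(743!) = 148 + 29 + 5 + 1 = 183.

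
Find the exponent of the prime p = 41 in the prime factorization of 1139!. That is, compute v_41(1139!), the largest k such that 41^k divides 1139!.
v_41(1139!) = 27

Legendre's formula: v_p(n!) = Σ_{k ≥ 1} ⌊n / p^k⌋. For p = 41, n = 1139, the terms are:
  ⌊1139/41^1⌋ = ⌊1139/41⌋ = 27
(the next term ⌊1139/41^2⌋ = 0, terminating the sum). Summing: v_41(1139!) = 27 = 27.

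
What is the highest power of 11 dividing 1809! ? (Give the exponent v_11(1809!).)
v_11(1809!) = 179

Legendre's formula: v_p(n!) = Σ_{k ≥ 1} ⌊n / p^k⌋. For p = 11, n = 1809, the terms are:
  ⌊1809/11^1⌋ = ⌊1809/11⌋ = 164
  ⌊1809/11^2⌋ = ⌊1809/121⌋ = 14
  ⌊1809/11^3⌋ = ⌊1809/1331⌋ = 1
(the next term ⌊1809/11^4⌋ = 0, terminating the sum). Summing: v_11(1809!) = 164 + 14 + 1 = 179.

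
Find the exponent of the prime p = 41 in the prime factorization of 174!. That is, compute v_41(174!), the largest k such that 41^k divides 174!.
v_41(174!) = 4

Legendre's formula: v_p(n!) = Σ_{k ≥ 1} ⌊n / p^k⌋. For p = 41, n = 174, the terms are:
  ⌊174/41^1⌋ = ⌊174/41⌋ = 4
(the next term ⌊174/41^2⌋ = 0, terminating the sum). Summing: v_41(174!) = 4 = 4.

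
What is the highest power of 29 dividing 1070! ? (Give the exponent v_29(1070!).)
v_29(1070!) = 37

Legendre's formula: v_p(n!) = Σ_{k ≥ 1} ⌊n / p^k⌋. For p = 29, n = 1070, the terms are:
  ⌊1070/29^1⌋ = ⌊1070/29⌋ = 36
  ⌊1070/29^2⌋ = ⌊1070/841⌋ = 1
(the next term ⌊1070/29^3⌋ = 0, terminating the sum). Summing: v_29(1070!) = 36 + 1 = 37.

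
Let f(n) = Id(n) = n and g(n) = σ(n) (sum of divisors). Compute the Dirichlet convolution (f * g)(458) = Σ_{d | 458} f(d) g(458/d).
(Id * σ)(458) = 2295

Divisors of 458: [1, 2, 229, 458]. For each d | 458:
  d = 1: Id(1) · σ(458/1) = 1 · 690 = 690
  d = 2: Id(2) · σ(458/2) = 2 · 230 = 460
  d = 229: Id(229) · σ(458/229) = 229 · 3 = 687
  d = 458: Id(458) · σ(458/458) = 458 · 1 = 458
Summing: (Id * σ)(458) = 690 + 460 + 687 + 458 = 2295.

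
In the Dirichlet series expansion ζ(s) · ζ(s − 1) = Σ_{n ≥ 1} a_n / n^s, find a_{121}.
σ(121) = 133

In the product (Σ m^0/m^s)(Σ k / k^s) = Σ (Σ_{d | n} d) / n^s, the coefficient of 1/n^s is σ(n) = Σ_{d | n} d. For n = 121, divisors are [1, 11, 121]; summing: σ(121) = 133.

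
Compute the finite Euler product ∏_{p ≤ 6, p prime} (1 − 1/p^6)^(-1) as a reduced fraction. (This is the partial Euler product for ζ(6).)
∏ = 140625/138229

The primes p ≤ 6 are [2, 3, 5]. For each prime, (1 − 1/p^6)^(-1) = p^6 / (p^6 − 1). The product is (1 − 1/2^6)^(-1), (1 − 1/3^6)^(-1), (1 − 1/5^6)^(-1) = ∏ p^6 / (p^6 − 1) = 140625/138229.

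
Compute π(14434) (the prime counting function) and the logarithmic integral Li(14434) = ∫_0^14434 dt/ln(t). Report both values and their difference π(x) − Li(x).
π(14434) = 1692;  Li(14434) ≈ 1717.65;  π(x) − Li(x) ≈ -25.65.

Direct count of primes ≤ 14434 gives π(14434) = 1692. Numerical evaluation of the logarithmic integral gives Li(14434) ≈ 1717.65. The difference π(x) − Li(x) ≈ -25.65 is typically negative for small/moderate x (Li(x) overestimates), though Littlewood's theorem shows this sign changes infinitely often.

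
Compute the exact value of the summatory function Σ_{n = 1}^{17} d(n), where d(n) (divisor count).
Σ_{n ≤ 17} d(n) = 52

Compute d(n) for each 1 ≤ n ≤ 17: d(1) = 1, d(2) = 2, d(3) = 2, d(4) = 3, d(5) = 2, d(6) = 4, d(7) = 2, d(8) = 4, d(9) = 3, d(10) = 4, d(11) = 2, d(12) = 6, d(13) = 2, d(14) = 4, d(15) = 4, d(16) = 5, d(17) = 2. Summing all 17 values: 52. (Dirichlet's divisor formula: Σ_{n ≤ x} d(n) = x ln(x) + (2γ − 1) x + O(√x). For x = 17, the asymptotic estimate is ≈ 50.79.)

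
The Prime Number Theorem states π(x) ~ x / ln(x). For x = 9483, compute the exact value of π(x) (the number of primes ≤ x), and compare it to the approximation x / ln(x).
π(9483) = 1175;  x/ln(x) ≈ 1035.57;  relative error ≈ 11.87%.

Directly count primes up to 9483: π(9483) = 1175. The PNT approximation gives 9483/ln(9483) ≈ 9483/9.15726 ≈ 1035.57. Relative error (π(x) − x/ln(x)) / π(x) ≈ 11.87%; the approximation is known to undercount slightly (Li(x) is a better estimate).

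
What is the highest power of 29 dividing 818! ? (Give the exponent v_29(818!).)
v_29(818!) = 28

Legendre's formula: v_p(n!) = Σ_{k ≥ 1} ⌊n / p^k⌋. For p = 29, n = 818, the terms are:
  ⌊818/29^1⌋ = ⌊818/29⌋ = 28
(the next term ⌊818/29^2⌋ = 0, terminating the sum). Summing: v_29(818!) = 28 = 28.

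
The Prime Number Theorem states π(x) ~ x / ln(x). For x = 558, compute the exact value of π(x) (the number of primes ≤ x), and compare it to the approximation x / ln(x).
π(558) = 102;  x/ln(x) ≈ 88.23;  relative error ≈ 13.50%.

Directly count primes up to 558: π(558) = 102. The PNT approximation gives 558/ln(558) ≈ 558/6.32436 ≈ 88.23. Relative error (π(x) − x/ln(x)) / π(x) ≈ 13.50%; the approximation is known to undercount slightly (Li(x) is a better estimate).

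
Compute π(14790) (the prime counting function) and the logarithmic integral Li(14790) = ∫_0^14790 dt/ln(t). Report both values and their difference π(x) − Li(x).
π(14790) = 1733;  Li(14790) ≈ 1754.77;  π(x) − Li(x) ≈ -21.77.

Direct count of primes ≤ 14790 gives π(14790) = 1733. Numerical evaluation of the logarithmic integral gives Li(14790) ≈ 1754.77. The difference π(x) − Li(x) ≈ -21.77 is typically negative for small/moderate x (Li(x) overestimates), though Littlewood's theorem shows this sign changes infinitely often.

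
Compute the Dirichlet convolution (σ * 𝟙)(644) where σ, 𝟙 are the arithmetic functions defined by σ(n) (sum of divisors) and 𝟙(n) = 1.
(σ * 𝟙)(644) = 2475

Divisors of 644: [1, 2, 4, 7, 14, 23, 28, 46, 92, 161, 322, 644]. For each d | 644:
  d = 1: σ(1) · 𝟙(644/1) = 1 · 1 = 1
  d = 2: σ(2) · 𝟙(644/2) = 3 · 1 = 3
  d = 4: σ(4) · 𝟙(644/4) = 7 · 1 = 7
  d = 7: σ(7) · 𝟙(644/7) = 8 · 1 = 8
  d = 14: σ(14) · 𝟙(644/14) = 24 · 1 = 24
  d = 23: σ(23) · 𝟙(644/23) = 24 · 1 = 24
  d = 28: σ(28) · 𝟙(644/28) = 56 · 1 = 56
  d = 46: σ(46) · 𝟙(644/46) = 72 · 1 = 72
  d = 92: σ(92) · 𝟙(644/92) = 168 · 1 = 168
  d = 161: σ(161) · 𝟙(644/161) = 192 · 1 = 192
  d = 322: σ(322) · 𝟙(644/322) = 576 · 1 = 576
  d = 644: σ(644) · 𝟙(644/644) = 1344 · 1 = 1344
Summing: (σ * 𝟙)(644) = 1 + 3 + 7 + 8 + 24 + 24 + 56 + 72 + 168 + 192 + 576 + 1344 = 2475.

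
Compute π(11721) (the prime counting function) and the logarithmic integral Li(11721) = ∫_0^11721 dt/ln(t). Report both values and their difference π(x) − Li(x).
π(11721) = 1407;  Li(11721) ≈ 1431.36;  π(x) − Li(x) ≈ -24.36.

Direct count of primes ≤ 11721 gives π(11721) = 1407. Numerical evaluation of the logarithmic integral gives Li(11721) ≈ 1431.36. The difference π(x) − Li(x) ≈ -24.36 is typically negative for small/moderate x (Li(x) overestimates), though Littlewood's theorem shows this sign changes infinitely often.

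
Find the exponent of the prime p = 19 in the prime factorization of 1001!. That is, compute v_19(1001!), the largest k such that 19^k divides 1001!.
v_19(1001!) = 54

Legendre's formula: v_p(n!) = Σ_{k ≥ 1} ⌊n / p^k⌋. For p = 19, n = 1001, the terms are:
  ⌊1001/19^1⌋ = ⌊1001/19⌋ = 52
  ⌊1001/19^2⌋ = ⌊1001/361⌋ = 2
(the next term ⌊1001/19^3⌋ = 0, terminating the sum). Summing: v_19(1001!) = 52 + 2 = 54.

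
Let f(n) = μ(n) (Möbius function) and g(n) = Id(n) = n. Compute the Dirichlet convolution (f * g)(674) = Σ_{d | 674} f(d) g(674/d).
(μ * Id)(674) = 336

Divisors of 674: [1, 2, 337, 674]. For each d | 674:
  d = 1: μ(1) · Id(674/1) = 1 · 674 = 674
  d = 2: μ(2) · Id(674/2) = -1 · 337 = -337
  d = 337: μ(337) · Id(674/337) = -1 · 2 = -2
  d = 674: μ(674) · Id(674/674) = 1 · 1 = 1
Summing: (μ * Id)(674) = 674 + -337 + -2 + 1 = 336.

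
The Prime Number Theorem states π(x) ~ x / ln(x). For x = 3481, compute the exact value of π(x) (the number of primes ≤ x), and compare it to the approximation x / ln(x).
π(3481) = 487;  x/ln(x) ≈ 426.85;  relative error ≈ 12.35%.

Directly count primes up to 3481: π(3481) = 487. The PNT approximation gives 3481/ln(3481) ≈ 3481/8.15507 ≈ 426.85. Relative error (π(x) − x/ln(x)) / π(x) ≈ 12.35%; the approximation is known to undercount slightly (Li(x) is a better estimate).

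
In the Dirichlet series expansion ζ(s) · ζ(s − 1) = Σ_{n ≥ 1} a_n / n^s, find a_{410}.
σ(410) = 756

In the product (Σ m^0/m^s)(Σ k / k^s) = Σ (Σ_{d | n} d) / n^s, the coefficient of 1/n^s is σ(n) = Σ_{d | n} d. For n = 410, divisors are [1, 2, 5, 10, 41, 82, 205, 410]; summing: σ(410) = 756.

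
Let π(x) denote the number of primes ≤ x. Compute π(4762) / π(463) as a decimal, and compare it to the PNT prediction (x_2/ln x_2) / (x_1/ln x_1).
π(4762)/π(463) = 641/90 ≈ 7.1222;  PNT prediction ≈ 7.4544.

π(463) = 90 and π(4762) = 641, so π(4762)/π(463) ≈ 7.1222. The PNT-predicted ratio is (4762/ln(4762)) / (463/ln(463)) ≈ 7.4544. The two agree to within a few percent, as expected.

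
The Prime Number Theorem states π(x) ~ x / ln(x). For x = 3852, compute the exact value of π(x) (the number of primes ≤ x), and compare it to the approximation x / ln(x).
π(3852) = 534;  x/ln(x) ≈ 466.55;  relative error ≈ 12.63%.

Directly count primes up to 3852: π(3852) = 534. The PNT approximation gives 3852/ln(3852) ≈ 3852/8.25635 ≈ 466.55. Relative error (π(x) − x/ln(x)) / π(x) ≈ 12.63%; the approximation is known to undercount slightly (Li(x) is a better estimate).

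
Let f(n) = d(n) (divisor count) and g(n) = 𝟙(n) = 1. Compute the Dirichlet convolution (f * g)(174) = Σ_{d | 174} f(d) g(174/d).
(d * 𝟙)(174) = 27

Divisors of 174: [1, 2, 3, 6, 29, 58, 87, 174]. For each d | 174:
  d = 1: d(1) · 𝟙(174/1) = 1 · 1 = 1
  d = 2: d(2) · 𝟙(174/2) = 2 · 1 = 2
  d = 3: d(3) · 𝟙(174/3) = 2 · 1 = 2
  d = 6: d(6) · 𝟙(174/6) = 4 · 1 = 4
  d = 29: d(29) · 𝟙(174/29) = 2 · 1 = 2
  d = 58: d(58) · 𝟙(174/58) = 4 · 1 = 4
  d = 87: d(87) · 𝟙(174/87) = 4 · 1 = 4
  d = 174: d(174) · 𝟙(174/174) = 8 · 1 = 8
Summing: (d * 𝟙)(174) = 1 + 2 + 2 + 4 + 2 + 4 + 4 + 8 = 27.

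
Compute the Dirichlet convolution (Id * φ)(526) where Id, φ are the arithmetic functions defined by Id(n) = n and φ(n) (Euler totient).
(Id * φ)(526) = 1575

Divisors of 526: [1, 2, 263, 526]. For each d | 526:
  d = 1: Id(1) · φ(526/1) = 1 · 262 = 262
  d = 2: Id(2) · φ(526/2) = 2 · 262 = 524
  d = 263: Id(263) · φ(526/263) = 263 · 1 = 263
  d = 526: Id(526) · φ(526/526) = 526 · 1 = 526
Summing: (Id * φ)(526) = 262 + 524 + 263 + 526 = 1575.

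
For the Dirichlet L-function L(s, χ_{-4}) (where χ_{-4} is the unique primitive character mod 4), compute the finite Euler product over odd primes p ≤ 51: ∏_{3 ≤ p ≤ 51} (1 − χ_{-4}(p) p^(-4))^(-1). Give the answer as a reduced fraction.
∏ = 424022009220093808147330044599350686845258380222853/428762185161728930691534489551822091105495385374720

The odd primes p ≤ 51 are [3, 5, 7, 11, 13, 17, 19, 23, 29, 31, 37, 41, 43, 47]. For each, χ(p) = 1 if p ≡ 1 mod 4, χ(p) = −1 if p ≡ 3 mod 4. Taking (1 − χ(p)/p^4)^(-1) = p^4/(p^4 − χ(p)): (1 − (-1)/3^4)^(-1) · (1 − (1)/5^4)^(-1) · (1 − (-1)/7^4)^(-1) · (1 − (-1)/11^4)^(-1) · (1 − (1)/13^4)^(-1) · (1 − (1)/17^4)^(-1) · (1 − (-1)/19^4)^(-1) · (1 − (-1)/23^4)^(-1) · (1 − (1)/29^4)^(-1) · (1 − (-1)/31^4)^(-1) · (1 − (1)/37^4)^(-1) · (1 − (1)/41^4)^(-1) · (1 − (-1)/43^4)^(-1) · (1 − (-1)/47^4)^(-1) = 424022009220093808147330044599350686845258380222853/428762185161728930691534489551822091105495385374720.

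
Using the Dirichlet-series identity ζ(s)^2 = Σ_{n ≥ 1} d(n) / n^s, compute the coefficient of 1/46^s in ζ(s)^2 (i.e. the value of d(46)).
d(46) = 4

ζ(s)^2 = (Σ 1/m^s)(Σ 1/k^s). The coefficient of 1/n^s in the product is the number of ordered pairs (m, k) with mk = n, which equals d(n). For n = 46, divisors are [1, 2, 23, 46], so d(46) = 4.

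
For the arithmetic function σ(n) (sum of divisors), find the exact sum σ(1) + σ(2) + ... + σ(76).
Σ_{n ≤ 76} σ(n) = 4784

Compute σ(n) for each 1 ≤ n ≤ 76: σ(1) = 1, σ(2) = 3, σ(3) = 4, σ(4) = 7, σ(5) = 6, σ(6) = 12, σ(7) = 8, σ(8) = 15, σ(9) = 13, σ(10) = 18, σ(11) = 12, σ(12) = 28, σ(13) = 14, σ(14) = 24, σ(15) = 24, σ(16) = 31, σ(17) = 18, σ(18) = 39, σ(19) = 20, σ(20) = 42, σ(21) = 32, σ(22) = 36, σ(23) = 24, σ(24) = 60, σ(25) = 31, σ(26) = 42, σ(27) = 40, σ(28) = 56, σ(29) = 30, σ(30) = 72, σ(31) = 32, σ(32) = 63, σ(33) = 48, σ(34) = 54, σ(35) = 48, σ(36) = 91, σ(37) = 38, σ(38) = 60, σ(39) = 56, σ(40) = 90, σ(41) = 42, σ(42) = 96, σ(43) = 44, σ(44) = 84, σ(45) = 78, σ(46) = 72, σ(47) = 48, σ(48) = 124, σ(49) = 57, σ(50) = 93, σ(51) = 72, σ(52) = 98, σ(53) = 54, σ(54) = 120, σ(55) = 72, σ(56) = 120, σ(57) = 80, σ(58) = 90, σ(59) = 60, σ(60) = 168, σ(61) = 62, σ(62) = 96, σ(63) = 104, σ(64) = 127, σ(65) = 84, σ(66) = 144, σ(67) = 68, σ(68) = 126, σ(69) = 96, σ(70) = 144, σ(71) = 72, σ(72) = 195, σ(73) = 74, σ(74) = 114, σ(75) = 124, σ(76) = 140. Summing all 76 values: 4784. (Average order: Σ_{n ≤ x} σ(n) ~ (π²/12) x². For x = 76, (π²/12)·76² ≈ 4750.57.)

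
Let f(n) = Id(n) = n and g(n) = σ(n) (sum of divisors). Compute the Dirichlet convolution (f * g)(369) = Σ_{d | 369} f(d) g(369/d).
(Id * σ)(369) = 2822

Divisors of 369: [1, 3, 9, 41, 123, 369]. For each d | 369:
  d = 1: Id(1) · σ(369/1) = 1 · 546 = 546
  d = 3: Id(3) · σ(369/3) = 3 · 168 = 504
  d = 9: Id(9) · σ(369/9) = 9 · 42 = 378
  d = 41: Id(41) · σ(369/41) = 41 · 13 = 533
  d = 123: Id(123) · σ(369/123) = 123 · 4 = 492
  d = 369: Id(369) · σ(369/369) = 369 · 1 = 369
Summing: (Id * σ)(369) = 546 + 504 + 378 + 533 + 492 + 369 = 2822.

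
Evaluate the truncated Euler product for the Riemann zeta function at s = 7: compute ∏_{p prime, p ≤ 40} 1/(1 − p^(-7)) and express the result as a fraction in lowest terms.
∏ = 390612576496222063474132638651406606464249171649995563732972174614898335928125/387378248056510136247638717957281013418108703654497719879651674737546587052032

The primes p ≤ 40 are [2, 3, 5, 7, 11, 13, 17, 19, 23, 29, 31, 37]. For each prime, (1 − 1/p^7)^(-1) = p^7 / (p^7 − 1). The product is (1 − 1/2^7)^(-1), (1 − 1/3^7)^(-1), (1 − 1/5^7)^(-1), (1 − 1/7^7)^(-1), (1 − 1/11^7)^(-1), (1 − 1/13^7)^(-1), (1 − 1/17^7)^(-1), (1 − 1/19^7)^(-1), (1 − 1/23^7)^(-1), (1 − 1/29^7)^(-1), (1 − 1/31^7)^(-1), (1 − 1/37^7)^(-1) = ∏ p^7 / (p^7 − 1) = 390612576496222063474132638651406606464249171649995563732972174614898335928125/387378248056510136247638717957281013418108703654497719879651674737546587052032.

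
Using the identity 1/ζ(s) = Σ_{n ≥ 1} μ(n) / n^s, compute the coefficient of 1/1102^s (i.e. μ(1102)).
μ(1102) = -1

Factor n = 1102 = 2 · 19 · 29. μ(n) = 0 if any exponent ≥ 2 (not squarefree); otherwise μ(n) = (−1)^{ω(n)} where ω(n) is the number of distinct prime factors. Applying: μ(1102) = -1.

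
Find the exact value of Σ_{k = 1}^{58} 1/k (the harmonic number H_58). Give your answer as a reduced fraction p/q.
H_58 = 254381445831833111660789/54749786241679275146400

Direct summation: H_58 = 1 + 1/2 + ... + 1/58. The least common denominator is lcm(1, ..., 58) = 164249358725037825439200; over this denominator the numerator is 164249358725037825439200 + 82124679362518912719600 + 54749786241679275146400 + 41062339681259456359800 + 32849871745007565087840 + 27374893120839637573200 + 23464194103576832205600 + 20531169840629728179900 + 18249928747226425048800 + 16424935872503782543920 + 14931759884094347767200 + 13687446560419818786600 + 12634566055772140418400 + 11732097051788416102800 + 10949957248335855029280 + 10265584920314864089950 + 9661726983825754437600 + 9124964373613212524400 + 8644703090791464496800 + 8212467936251891271960 + 7821398034525610735200 + 7465879942047173883600 + 7141276466305992410400 + 6843723280209909393300 + 6569974349001513017568 + 6317283027886070209200 + 6083309582408808349600 + 5866048525894208051400 + 5663770990518545704800 + 5474978624167927514640 + 5298366410485091143200 + 5132792460157432044975 + 4977253294698115922400 + 4830863491912877218800 + 4692838820715366441120 + 4562482186806606262200 + 4439171857433454741600 + 4322351545395732248400 + 4211522018590713472800 + 4106233968125945635980 + 4006081920122873791200 + 3910699017262805367600 + 3819752528489251754400 + 3732939971023586941800 + 3649985749445285009760 + 3570638233152996205200 + 3494667206915698413600 + 3421861640104954696650 + 3352027729082404600800 + 3284987174500756508784 + 3220575661275251479200 + 3158641513943035104600 + 3099044504245996706400 + 3041654791204404174800 + 2986351976818869553440 + 2933024262947104025700 + 2881567696930488165600 + 2831885495259272852400 = 763144337495499334982367, so H_58 = 763144337495499334982367/164249358725037825439200; reducing by gcd(763144337495499334982367, 164249358725037825439200) = 3 gives 254381445831833111660789/54749786241679275146400 ≈ 4.64625. (The PNT-adjacent estimate ln(58) + γ ≈ 4.63766 matches within O(1/n).)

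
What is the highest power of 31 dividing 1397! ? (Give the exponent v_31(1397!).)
v_31(1397!) = 46

Legendre's formula: v_p(n!) = Σ_{k ≥ 1} ⌊n / p^k⌋. For p = 31, n = 1397, the terms are:
  ⌊1397/31^1⌋ = ⌊1397/31⌋ = 45
  ⌊1397/31^2⌋ = ⌊1397/961⌋ = 1
(the next term ⌊1397/31^3⌋ = 0, terminating the sum). Summing: v_31(1397!) = 45 + 1 = 46.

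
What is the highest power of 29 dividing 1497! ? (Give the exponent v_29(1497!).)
v_29(1497!) = 52

Legendre's formula: v_p(n!) = Σ_{k ≥ 1} ⌊n / p^k⌋. For p = 29, n = 1497, the terms are:
  ⌊1497/29^1⌋ = ⌊1497/29⌋ = 51
  ⌊1497/29^2⌋ = ⌊1497/841⌋ = 1
(the next term ⌊1497/29^3⌋ = 0, terminating the sum). Summing: v_29(1497!) = 51 + 1 = 52.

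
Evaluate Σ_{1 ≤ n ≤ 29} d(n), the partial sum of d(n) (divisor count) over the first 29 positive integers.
Σ_{n ≤ 29} d(n) = 103

Compute d(n) for each 1 ≤ n ≤ 29: d(1) = 1, d(2) = 2, d(3) = 2, d(4) = 3, d(5) = 2, d(6) = 4, d(7) = 2, d(8) = 4, d(9) = 3, d(10) = 4, d(11) = 2, d(12) = 6, d(13) = 2, d(14) = 4, d(15) = 4, d(16) = 5, d(17) = 2, d(18) = 6, d(19) = 2, d(20) = 6, d(21) = 4, d(22) = 4, d(23) = 2, d(24) = 8, d(25) = 3, d(26) = 4, d(27) = 4, d(28) = 6, d(29) = 2. Summing all 29 values: 103. (Dirichlet's divisor formula: Σ_{n ≤ x} d(n) = x ln(x) + (2γ − 1) x + O(√x). For x = 29, the asymptotic estimate is ≈ 102.13.)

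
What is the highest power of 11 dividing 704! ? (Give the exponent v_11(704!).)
v_11(704!) = 69

Legendre's formula: v_p(n!) = Σ_{k ≥ 1} ⌊n / p^k⌋. For p = 11, n = 704, the terms are:
  ⌊704/11^1⌋ = ⌊704/11⌋ = 64
  ⌊704/11^2⌋ = ⌊704/121⌋ = 5
(the next term ⌊704/11^3⌋ = 0, terminating the sum). Summing: v_11(704!) = 64 + 5 = 69.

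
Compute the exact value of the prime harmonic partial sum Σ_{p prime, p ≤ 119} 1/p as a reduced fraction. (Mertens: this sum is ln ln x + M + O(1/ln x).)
Σ 1/p = 58472171373748331322981543916880425472323867753/31610054640417607788145206291543662493274686990

π(119) = 30, so the primes ≤ 119 are [2, 3, 5, 7, 11, 13, 17, 19, 23, 29, 31, 37, 41, 43, 47, 53, 59, 61, 67, 71, 73, 79, 83, 89, 97, 101, 103, 107, 109, 113]. Summing 1/p over these primes: 58472171373748331322981543916880425472323867753/31610054640417607788145206291543662493274686990 ≈ 1.8498. Mertens estimate ln ln(119) + 0.2615 ≈ 1.8258.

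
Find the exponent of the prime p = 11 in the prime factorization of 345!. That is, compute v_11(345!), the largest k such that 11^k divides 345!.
v_11(345!) = 33

Legendre's formula: v_p(n!) = Σ_{k ≥ 1} ⌊n / p^k⌋. For p = 11, n = 345, the terms are:
  ⌊345/11^1⌋ = ⌊345/11⌋ = 31
  ⌊345/11^2⌋ = ⌊345/121⌋ = 2
(the next term ⌊345/11^3⌋ = 0, terminating the sum). Summing: v_11(345!) = 31 + 2 = 33.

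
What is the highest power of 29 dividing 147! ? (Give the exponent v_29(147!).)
v_29(147!) = 5

Legendre's formula: v_p(n!) = Σ_{k ≥ 1} ⌊n / p^k⌋. For p = 29, n = 147, the terms are:
  ⌊147/29^1⌋ = ⌊147/29⌋ = 5
(the next term ⌊147/29^2⌋ = 0, terminating the sum). Summing: v_29(147!) = 5 = 5.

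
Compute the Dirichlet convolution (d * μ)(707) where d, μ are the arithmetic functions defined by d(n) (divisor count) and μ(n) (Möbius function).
(d * μ)(707) = 1

Divisors of 707: [1, 7, 101, 707]. For each d | 707:
  d = 1: d(1) · μ(707/1) = 1 · 1 = 1
  d = 7: d(7) · μ(707/7) = 2 · -1 = -2
  d = 101: d(101) · μ(707/101) = 2 · -1 = -2
  d = 707: d(707) · μ(707/707) = 4 · 1 = 4
Summing: (d * μ)(707) = 1 + -2 + -2 + 4 = 1.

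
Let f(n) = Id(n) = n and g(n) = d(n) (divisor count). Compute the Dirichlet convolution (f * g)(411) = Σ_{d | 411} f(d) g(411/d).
(Id * d)(411) = 695

Divisors of 411: [1, 3, 137, 411]. For each d | 411:
  d = 1: Id(1) · d(411/1) = 1 · 4 = 4
  d = 3: Id(3) · d(411/3) = 3 · 2 = 6
  d = 137: Id(137) · d(411/137) = 137 · 2 = 274
  d = 411: Id(411) · d(411/411) = 411 · 1 = 411
Summing: (Id * d)(411) = 4 + 6 + 274 + 411 = 695.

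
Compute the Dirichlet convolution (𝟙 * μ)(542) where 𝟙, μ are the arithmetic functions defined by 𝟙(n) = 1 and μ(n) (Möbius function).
(𝟙 * μ)(542) = 0

Divisors of 542: [1, 2, 271, 542]. For each d | 542:
  d = 1: 𝟙(1) · μ(542/1) = 1 · 1 = 1
  d = 2: 𝟙(2) · μ(542/2) = 1 · -1 = -1
  d = 271: 𝟙(271) · μ(542/271) = 1 · -1 = -1
  d = 542: 𝟙(542) · μ(542/542) = 1 · 1 = 1
Summing: (𝟙 * μ)(542) = 1 + -1 + -1 + 1 = 0.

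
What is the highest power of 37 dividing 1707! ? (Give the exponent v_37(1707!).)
v_37(1707!) = 47

Legendre's formula: v_p(n!) = Σ_{k ≥ 1} ⌊n / p^k⌋. For p = 37, n = 1707, the terms are:
  ⌊1707/37^1⌋ = ⌊1707/37⌋ = 46
  ⌊1707/37^2⌋ = ⌊1707/1369⌋ = 1
(the next term ⌊1707/37^3⌋ = 0, terminating the sum). Summing: v_37(1707!) = 46 + 1 = 47.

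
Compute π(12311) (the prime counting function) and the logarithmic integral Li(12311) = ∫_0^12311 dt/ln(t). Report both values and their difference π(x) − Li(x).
π(12311) = 1471;  Li(12311) ≈ 1494.16;  π(x) − Li(x) ≈ -23.16.

Direct count of primes ≤ 12311 gives π(12311) = 1471. Numerical evaluation of the logarithmic integral gives Li(12311) ≈ 1494.16. The difference π(x) − Li(x) ≈ -23.16 is typically negative for small/moderate x (Li(x) overestimates), though Littlewood's theorem shows this sign changes infinitely often.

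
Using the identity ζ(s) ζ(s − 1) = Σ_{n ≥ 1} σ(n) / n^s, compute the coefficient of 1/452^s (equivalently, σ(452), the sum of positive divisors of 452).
σ(452) = 798

In the product (Σ m^0/m^s)(Σ k / k^s) = Σ (Σ_{d | n} d) / n^s, the coefficient of 1/n^s is σ(n) = Σ_{d | n} d. For n = 452, divisors are [1, 2, 4, 113, 226, 452]; summing: σ(452) = 798.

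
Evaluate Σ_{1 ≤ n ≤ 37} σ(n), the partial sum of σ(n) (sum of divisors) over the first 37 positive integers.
Σ_{n ≤ 37} σ(n) = 1136

Compute σ(n) for each 1 ≤ n ≤ 37: σ(1) = 1, σ(2) = 3, σ(3) = 4, σ(4) = 7, σ(5) = 6, σ(6) = 12, σ(7) = 8, σ(8) = 15, σ(9) = 13, σ(10) = 18, σ(11) = 12, σ(12) = 28, σ(13) = 14, σ(14) = 24, σ(15) = 24, σ(16) = 31, σ(17) = 18, σ(18) = 39, σ(19) = 20, σ(20) = 42, σ(21) = 32, σ(22) = 36, σ(23) = 24, σ(24) = 60, σ(25) = 31, σ(26) = 42, σ(27) = 40, σ(28) = 56, σ(29) = 30, σ(30) = 72, σ(31) = 32, σ(32) = 63, σ(33) = 48, σ(34) = 54, σ(35) = 48, σ(36) = 91, σ(37) = 38. Summing all 37 values: 1136. (Average order: Σ_{n ≤ x} σ(n) ~ (π²/12) x². For x = 37, (π²/12)·37² ≈ 1125.96.)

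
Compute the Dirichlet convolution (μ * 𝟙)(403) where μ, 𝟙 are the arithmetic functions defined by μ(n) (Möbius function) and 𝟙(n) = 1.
(μ * 𝟙)(403) = 0

Divisors of 403: [1, 13, 31, 403]. For each d | 403:
  d = 1: μ(1) · 𝟙(403/1) = 1 · 1 = 1
  d = 13: μ(13) · 𝟙(403/13) = -1 · 1 = -1
  d = 31: μ(31) · 𝟙(403/31) = -1 · 1 = -1
  d = 403: μ(403) · 𝟙(403/403) = 1 · 1 = 1
Summing: (μ * 𝟙)(403) = 1 + -1 + -1 + 1 = 0.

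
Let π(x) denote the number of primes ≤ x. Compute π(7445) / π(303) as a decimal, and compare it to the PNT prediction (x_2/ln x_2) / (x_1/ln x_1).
π(7445)/π(303) = 942/62 ≈ 15.1935;  PNT prediction ≈ 15.7473.

π(303) = 62 and π(7445) = 942, so π(7445)/π(303) ≈ 15.1935. The PNT-predicted ratio is (7445/ln(7445)) / (303/ln(303)) ≈ 15.7473. The two agree to within a few percent, as expected.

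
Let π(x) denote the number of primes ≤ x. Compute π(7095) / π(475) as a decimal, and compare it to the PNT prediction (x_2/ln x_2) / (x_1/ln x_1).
π(7095)/π(475) = 909/91 ≈ 9.9890;  PNT prediction ≈ 10.3822.

π(475) = 91 and π(7095) = 909, so π(7095)/π(475) ≈ 9.9890. The PNT-predicted ratio is (7095/ln(7095)) / (475/ln(475)) ≈ 10.3822. The two agree to within a few percent, as expected.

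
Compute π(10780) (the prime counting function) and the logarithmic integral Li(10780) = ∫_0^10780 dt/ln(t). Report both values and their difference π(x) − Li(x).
π(10780) = 1312;  Li(10780) ≈ 1330.48;  π(x) − Li(x) ≈ -18.48.

Direct count of primes ≤ 10780 gives π(10780) = 1312. Numerical evaluation of the logarithmic integral gives Li(10780) ≈ 1330.48. The difference π(x) − Li(x) ≈ -18.48 is typically negative for small/moderate x (Li(x) overestimates), though Littlewood's theorem shows this sign changes infinitely often.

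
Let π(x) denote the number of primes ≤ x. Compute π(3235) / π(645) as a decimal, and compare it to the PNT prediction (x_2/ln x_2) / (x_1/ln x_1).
π(3235)/π(645) = 457/117 ≈ 3.9060;  PNT prediction ≈ 4.0148.

π(645) = 117 and π(3235) = 457, so π(3235)/π(645) ≈ 3.9060. The PNT-predicted ratio is (3235/ln(3235)) / (645/ln(645)) ≈ 4.0148. The two agree to within a few percent, as expected.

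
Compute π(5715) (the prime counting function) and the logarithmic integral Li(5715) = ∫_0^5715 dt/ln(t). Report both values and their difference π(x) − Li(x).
π(5715) = 752;  Li(5715) ≈ 767.56;  π(x) − Li(x) ≈ -15.56.

Direct count of primes ≤ 5715 gives π(5715) = 752. Numerical evaluation of the logarithmic integral gives Li(5715) ≈ 767.56. The difference π(x) − Li(x) ≈ -15.56 is typically negative for small/moderate x (Li(x) overestimates), though Littlewood's theorem shows this sign changes infinitely often.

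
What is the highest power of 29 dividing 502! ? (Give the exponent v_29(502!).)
v_29(502!) = 17

Legendre's formula: v_p(n!) = Σ_{k ≥ 1} ⌊n / p^k⌋. For p = 29, n = 502, the terms are:
  ⌊502/29^1⌋ = ⌊502/29⌋ = 17
(the next term ⌊502/29^2⌋ = 0, terminating the sum). Summing: v_29(502!) = 17 = 17.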